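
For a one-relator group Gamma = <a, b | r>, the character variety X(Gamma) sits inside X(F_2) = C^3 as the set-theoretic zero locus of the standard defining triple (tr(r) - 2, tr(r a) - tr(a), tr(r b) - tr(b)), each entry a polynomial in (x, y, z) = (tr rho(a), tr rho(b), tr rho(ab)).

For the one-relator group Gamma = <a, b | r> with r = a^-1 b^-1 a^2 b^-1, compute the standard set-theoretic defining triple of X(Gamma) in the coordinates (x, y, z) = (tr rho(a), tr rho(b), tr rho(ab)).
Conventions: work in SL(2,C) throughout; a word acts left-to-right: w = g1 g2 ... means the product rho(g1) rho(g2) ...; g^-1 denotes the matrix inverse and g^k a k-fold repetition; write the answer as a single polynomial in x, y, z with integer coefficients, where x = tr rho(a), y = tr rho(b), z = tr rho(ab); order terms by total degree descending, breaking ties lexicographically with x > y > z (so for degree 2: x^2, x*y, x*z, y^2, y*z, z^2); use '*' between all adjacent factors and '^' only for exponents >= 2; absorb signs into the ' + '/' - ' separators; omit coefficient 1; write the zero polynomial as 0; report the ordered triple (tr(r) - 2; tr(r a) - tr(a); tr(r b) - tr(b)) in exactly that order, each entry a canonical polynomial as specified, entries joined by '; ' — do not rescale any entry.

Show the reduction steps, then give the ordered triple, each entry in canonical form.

trace(a b^-1) = trace(a) * trace(b) - trace(a b) = x*y - z
trace(a^2) = trace(a) * trace(a) - trace(1) = x^2 - 2
trace(a b a) = trace(a) * trace(b a) - trace(b) = x*z - y
trace(a b a^2) = trace(a) * trace(a b a) - trace(a b) = x^2*z - x*y - z
trace(b a b a) = trace(a b) * trace(a b) - trace(1) = z^2 - 2
trace(b a b) = trace(b) * trace(a b) - trace(a) = y*z - x
trace(a b a^2 b) = trace(a) * trace(b a b a) - trace(b a b) = x*z^2 - y*z - x
trace(b a^2 b^-1 a) = trace(a b a^2) * trace(b) - trace(a b a^2 b) = x^2*y*z - x*y^2 - x*z^2 + x
trace(a^2 b^-1 a^-1 b) = trace(b a^2 b^-1) * trace(a) - trace(b a^2 b^-1 a) = -x^2*y*z + x^3 + x*y^2 + x*z^2 - 3*x
trace(a^-1 b^-1 a^2 b^-1) = trace(a^2 b^-1 a^-1) * trace(b) - trace(a^2 b^-1 a^-1 b) = x^2*y*z - x^3 - x*z^2 - y*z + 3*x
trace(a^2 b^-1) = trace(a^2) * trace(b) - trace(a^2 b) = x^2*y - x*z - y
trace(b^-1 a^2 b^-1) = trace(a^2 b^-1) * trace(b) - trace(a^2) = x^2*y^2 - x*y*z - x^2 - y^2 + 2
assemble the triple (trace(r) - 2; trace(r a) - x; trace(r b) - y)

x^2*y*z - x^3 - x*z^2 - y*z + 3*x - 2; x^2*y^2 - x*y*z - x^2 - y^2 - x + 2; x*y - y - z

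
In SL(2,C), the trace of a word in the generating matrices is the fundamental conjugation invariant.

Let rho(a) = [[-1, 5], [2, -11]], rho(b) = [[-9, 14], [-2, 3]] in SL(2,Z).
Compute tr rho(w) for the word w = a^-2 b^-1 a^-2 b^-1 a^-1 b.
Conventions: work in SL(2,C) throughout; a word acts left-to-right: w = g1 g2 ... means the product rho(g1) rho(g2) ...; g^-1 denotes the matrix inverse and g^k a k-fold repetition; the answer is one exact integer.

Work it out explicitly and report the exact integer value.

470730

rho(a^-1) = [[-11, -5], [-2, -1]]
... * rho(a^-1) = [[-11, -5], [-2, -1]]  ->  [[131, 60], [24, 11]]
... * rho(b^-1) = [[3, -14], [2, -9]]  ->  [[513, -2374], [94, -435]]
... * rho(a^-1) = [[-11, -5], [-2, -1]]  ->  [[-895, -191], [-164, -35]]
... * rho(a^-1) = [[-11, -5], [-2, -1]]  ->  [[10227, 4666], [1874, 855]]
... * rho(b^-1) = [[3, -14], [2, -9]]  ->  [[40013, -185172], [7332, -33931]]
... * rho(a^-1) = [[-11, -5], [-2, -1]]  ->  [[-69799, -14893], [-12790, -2729]]
... * rho(b) = [[-9, 14], [-2, 3]]  ->  [[657977, -1021865], [120568, -187247]]
tr = 657977 + -187247 = 470730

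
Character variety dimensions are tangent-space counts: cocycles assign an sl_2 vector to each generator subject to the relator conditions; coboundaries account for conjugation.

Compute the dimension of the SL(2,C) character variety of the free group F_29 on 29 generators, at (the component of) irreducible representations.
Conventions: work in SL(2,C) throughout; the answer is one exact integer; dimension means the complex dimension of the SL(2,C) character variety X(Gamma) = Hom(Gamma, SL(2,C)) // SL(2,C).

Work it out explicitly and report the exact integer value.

84

Gamma = F_29 has 29 generators and no relators.
So Z^1 = (sl_2)^29 in full: dim Z^1 = 87.
Irreducibility makes the coboundary map sl_2 -> Z^1 injective (trivial centralizer), so dim B^1 = 3.
dim X = dim H^1 = dim Z^1 - dim B^1 = 87 - 3 = 84.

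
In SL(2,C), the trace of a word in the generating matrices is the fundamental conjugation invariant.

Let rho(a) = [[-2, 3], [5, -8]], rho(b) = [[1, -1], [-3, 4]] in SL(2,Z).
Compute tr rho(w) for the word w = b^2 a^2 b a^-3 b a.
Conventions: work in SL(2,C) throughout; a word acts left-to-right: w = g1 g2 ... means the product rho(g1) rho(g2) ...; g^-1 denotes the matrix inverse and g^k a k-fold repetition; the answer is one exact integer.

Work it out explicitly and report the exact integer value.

rho(b) = [[1, -1], [-3, 4]]
... * rho(b) = [[1, -1], [-3, 4]]  ->  [[4, -5], [-15, 19]]
... * rho(a) = [[-2, 3], [5, -8]]  ->  [[-33, 52], [125, -197]]
... * rho(a) = [[-2, 3], [5, -8]]  ->  [[326, -515], [-1235, 1951]]
... * rho(b) = [[1, -1], [-3, 4]]  ->  [[1871, -2386], [-7088, 9039]]
... * rho(a^-1) = [[-8, -3], [-5, -2]]  ->  [[-3038, -841], [11509, 3186]]
... * rho(a^-1) = [[-8, -3], [-5, -2]]  ->  [[28509, 10796], [-108002, -40899]]
... * rho(a^-1) = [[-8, -3], [-5, -2]]  ->  [[-282052, -107119], [1068511, 405804]]
... * rho(b) = [[1, -1], [-3, 4]]  ->  [[39305, -146424], [-148901, 554705]]
... * rho(a) = [[-2, 3], [5, -8]]  ->  [[-810730, 1289307], [3071327, -4884343]]
tr = -810730 + -4884343 = -5695073

-5695073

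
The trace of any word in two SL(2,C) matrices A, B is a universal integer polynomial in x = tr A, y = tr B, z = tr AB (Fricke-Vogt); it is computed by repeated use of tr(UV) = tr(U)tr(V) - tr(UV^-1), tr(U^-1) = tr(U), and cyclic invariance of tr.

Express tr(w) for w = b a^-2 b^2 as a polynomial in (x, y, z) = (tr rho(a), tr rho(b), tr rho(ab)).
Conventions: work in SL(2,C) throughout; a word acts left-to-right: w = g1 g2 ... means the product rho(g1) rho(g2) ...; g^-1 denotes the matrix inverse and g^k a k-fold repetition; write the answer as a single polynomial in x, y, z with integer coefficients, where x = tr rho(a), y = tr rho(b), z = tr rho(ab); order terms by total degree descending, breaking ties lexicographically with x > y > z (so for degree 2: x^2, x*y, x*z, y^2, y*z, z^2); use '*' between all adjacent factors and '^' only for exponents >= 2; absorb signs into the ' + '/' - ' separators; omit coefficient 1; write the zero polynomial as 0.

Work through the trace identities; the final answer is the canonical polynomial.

trace(b^2) = trace(b) trace(b) - trace(1)  (reduce the b square) = y^2 - 2
apply: trace(b^3) = trace(b) trace(b^2) - trace(b)  (reduce the b square) = y^3 - 3*y
trace(a b^2) = trace(b) trace(a b) - trace(a)  (reduce the b square) = y*z - x
use: trace(b^3 a) = trace(b) trace(a b^2) - trace(a b)  (reduce the b square) = y^2*z - x*y - z
apply: trace(b^3 a^-1) = trace(b^3) trace(a) - trace(b^3 a)  (eliminate a^-1) = x*y^3 - y^2*z - 2*x*y + z
trace(b a^-2 b^2) = trace(b^3 a^-1) trace(a) - trace(b^3)  (eliminate a^-1) = x^2*y^3 - x*y^2*z - 2*x^2*y - y^3 + x*z + 3*y

x^2*y^3 - x*y^2*z - 2*x^2*y - y^3 + x*z + 3*y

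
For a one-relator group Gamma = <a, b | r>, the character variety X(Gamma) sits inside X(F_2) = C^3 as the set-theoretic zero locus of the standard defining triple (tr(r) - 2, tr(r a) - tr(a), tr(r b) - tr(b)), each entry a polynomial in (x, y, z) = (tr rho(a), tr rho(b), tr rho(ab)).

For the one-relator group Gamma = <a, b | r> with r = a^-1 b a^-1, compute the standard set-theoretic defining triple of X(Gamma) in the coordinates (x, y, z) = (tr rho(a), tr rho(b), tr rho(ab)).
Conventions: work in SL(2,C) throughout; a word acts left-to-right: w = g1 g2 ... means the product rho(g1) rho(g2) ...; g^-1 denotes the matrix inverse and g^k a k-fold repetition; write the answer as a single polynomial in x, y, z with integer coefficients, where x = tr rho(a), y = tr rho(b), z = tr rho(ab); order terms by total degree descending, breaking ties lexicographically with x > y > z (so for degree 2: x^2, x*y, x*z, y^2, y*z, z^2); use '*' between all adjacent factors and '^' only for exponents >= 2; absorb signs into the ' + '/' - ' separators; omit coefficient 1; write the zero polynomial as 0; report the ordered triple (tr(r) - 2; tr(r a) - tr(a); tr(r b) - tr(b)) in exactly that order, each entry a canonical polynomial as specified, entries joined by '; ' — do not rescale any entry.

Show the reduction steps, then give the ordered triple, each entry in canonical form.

x^2*y - x*z - y - 2; x*y - x - z; x^2*y^2 - 2*x*y*z + z^2 - y - 2

so trace(b a^-1) = trace(b)*trace(a) - trace(b a) = x*y - z
trace(a^-1 b a^-1) = trace(b a^-1)*trace(a) - trace(b) = x^2*y - x*z - y
reduce: trace(b^2) = trace(b)*trace(b) - trace(1)   [square of b] = y^2 - 2
reduce: trace(b^2 a) = trace(b)*trace(a b) - trace(a)   [square of b] = y*z - x
reduce: trace(b a^-1 b) = trace(b^2)*trace(a) - trace(b^2 a)   [inverse elimination on a] = x*y^2 - y*z - x
trace(b a b a) = trace(b a)*trace(b a) - trace(1)   [split at a repeated b] = z^2 - 2
trace(b a^-1 b a) = trace(b a b)*trace(a) - trace(b a b a)   [inverse elimination on a] = x*y*z - x^2 - z^2 + 2
so trace(a^-1 b a^-1 b) = trace(b a^-1 b)*trace(a) - trace(b a^-1 b a)   [inverse elimination on a] = x^2*y^2 - 2*x*y*z + z^2 - 2
assemble the triple (trace(r) - 2; trace(r a) - x; trace(r b) - y)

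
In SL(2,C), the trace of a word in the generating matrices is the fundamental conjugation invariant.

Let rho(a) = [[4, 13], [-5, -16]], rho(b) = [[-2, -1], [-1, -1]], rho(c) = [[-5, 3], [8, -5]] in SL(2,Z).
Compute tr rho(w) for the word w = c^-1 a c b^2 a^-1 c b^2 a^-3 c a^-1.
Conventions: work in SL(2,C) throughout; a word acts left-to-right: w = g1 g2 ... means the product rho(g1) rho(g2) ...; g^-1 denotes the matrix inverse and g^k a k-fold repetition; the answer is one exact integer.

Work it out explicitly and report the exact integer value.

rho(c^-1) = [[-5, -3], [-8, -5]]
... * rho(a) = [[4, 13], [-5, -16]]  ->  [[-5, -17], [-7, -24]]
... * rho(c) = [[-5, 3], [8, -5]]  ->  [[-111, 70], [-157, 99]]
... * rho(b) = [[-2, -1], [-1, -1]]  ->  [[152, 41], [215, 58]]
... * rho(b) = [[-2, -1], [-1, -1]]  ->  [[-345, -193], [-488, -273]]
... * rho(a^-1) = [[-16, -13], [5, 4]]  ->  [[4555, 3713], [6443, 5252]]
... * rho(c) = [[-5, 3], [8, -5]]  ->  [[6929, -4900], [9801, -6931]]
... * rho(b) = [[-2, -1], [-1, -1]]  ->  [[-8958, -2029], [-12671, -2870]]
... * rho(b) = [[-2, -1], [-1, -1]]  ->  [[19945, 10987], [28212, 15541]]
... * rho(a^-1) = [[-16, -13], [5, 4]]  ->  [[-264185, -215337], [-373687, -304592]]
... * rho(a^-1) = [[-16, -13], [5, 4]]  ->  [[3150275, 2573057], [4456032, 3639563]]
... * rho(a^-1) = [[-16, -13], [5, 4]]  ->  [[-37539115, -30661347], [-53098697, -43370164]]
... * rho(c) = [[-5, 3], [8, -5]]  ->  [[-57595201, 40689390], [-81467827, 57554729]]
... * rho(a^-1) = [[-16, -13], [5, 4]]  ->  [[1124970166, 911495173], [1591258877, 1289300667]]
tr = 1124970166 + 1289300667 = 2414270833

2414270833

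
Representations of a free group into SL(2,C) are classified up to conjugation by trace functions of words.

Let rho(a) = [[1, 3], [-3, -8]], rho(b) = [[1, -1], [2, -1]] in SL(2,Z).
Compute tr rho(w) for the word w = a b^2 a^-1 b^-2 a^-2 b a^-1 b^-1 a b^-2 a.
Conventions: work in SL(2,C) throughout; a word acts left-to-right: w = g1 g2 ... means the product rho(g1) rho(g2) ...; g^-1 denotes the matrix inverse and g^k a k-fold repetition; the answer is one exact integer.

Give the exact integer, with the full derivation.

rho(a) = [[1, 3], [-3, -8]]
... * rho(b) = [[1, -1], [2, -1]]  ->  [[7, -4], [-19, 11]]
... * rho(b) = [[1, -1], [2, -1]]  ->  [[-1, -3], [3, 8]]
... * rho(a^-1) = [[-8, -3], [3, 1]]  ->  [[-1, 0], [0, -1]]
... * rho(b^-1) = [[-1, 1], [-2, 1]]  ->  [[1, -1], [2, -1]]
... * rho(b^-1) = [[-1, 1], [-2, 1]]  ->  [[1, 0], [0, 1]]
... * rho(a^-1) = [[-8, -3], [3, 1]]  ->  [[-8, -3], [3, 1]]
... * rho(a^-1) = [[-8, -3], [3, 1]]  ->  [[55, 21], [-21, -8]]
... * rho(b) = [[1, -1], [2, -1]]  ->  [[97, -76], [-37, 29]]
... * rho(a^-1) = [[-8, -3], [3, 1]]  ->  [[-1004, -367], [383, 140]]
... * rho(b^-1) = [[-1, 1], [-2, 1]]  ->  [[1738, -1371], [-663, 523]]
... * rho(a) = [[1, 3], [-3, -8]]  ->  [[5851, 16182], [-2232, -6173]]
... * rho(b^-1) = [[-1, 1], [-2, 1]]  ->  [[-38215, 22033], [14578, -8405]]
... * rho(b^-1) = [[-1, 1], [-2, 1]]  ->  [[-5851, -16182], [2232, 6173]]
... * rho(a) = [[1, 3], [-3, -8]]  ->  [[42695, 111903], [-16287, -42688]]
tr = 42695 + -42688 = 7

7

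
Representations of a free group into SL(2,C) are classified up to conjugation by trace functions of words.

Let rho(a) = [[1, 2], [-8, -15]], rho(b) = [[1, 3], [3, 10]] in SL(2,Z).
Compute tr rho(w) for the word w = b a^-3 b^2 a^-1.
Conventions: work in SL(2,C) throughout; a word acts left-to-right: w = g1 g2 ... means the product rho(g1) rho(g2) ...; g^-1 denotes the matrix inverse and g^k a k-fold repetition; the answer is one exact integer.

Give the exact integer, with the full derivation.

419846

rho(b) = [[1, 3], [3, 10]]
... * rho(a^-1) = [[-15, -2], [8, 1]]  ->  [[9, 1], [35, 4]]
... * rho(a^-1) = [[-15, -2], [8, 1]]  ->  [[-127, -17], [-493, -66]]
... * rho(a^-1) = [[-15, -2], [8, 1]]  ->  [[1769, 237], [6867, 920]]
... * rho(b) = [[1, 3], [3, 10]]  ->  [[2480, 7677], [9627, 29801]]
... * rho(b) = [[1, 3], [3, 10]]  ->  [[25511, 84210], [99030, 326891]]
... * rho(a^-1) = [[-15, -2], [8, 1]]  ->  [[291015, 33188], [1129678, 128831]]
tr = 291015 + 128831 = 419846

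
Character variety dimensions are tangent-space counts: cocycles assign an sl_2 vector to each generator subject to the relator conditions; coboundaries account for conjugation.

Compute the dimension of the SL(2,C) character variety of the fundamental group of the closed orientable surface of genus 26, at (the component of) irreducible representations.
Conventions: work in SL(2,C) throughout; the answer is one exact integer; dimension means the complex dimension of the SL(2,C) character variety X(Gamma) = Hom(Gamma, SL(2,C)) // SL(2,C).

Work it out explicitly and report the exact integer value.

150

Gamma = pi_1(Sigma_26) = < a_1, b_1, ..., a_26, b_26 | prod [a_i, b_i] > has 2g = 52 generators and 1 relator.
Before the relator condition, cocycle space has dim 3*52 = 156.
At an irreducible rho, H^2 = coker(d_2) vanishes (Poincare duality: H^2 is dual to H^0 = invariants = 0), so d_2 is surjective onto sl_2 and dim Z^1 = 156 - 3 = 153.
As always at irreducible rho, dim B^1 = 3.
dim X = dim H^1 = 153 - 3 = 150.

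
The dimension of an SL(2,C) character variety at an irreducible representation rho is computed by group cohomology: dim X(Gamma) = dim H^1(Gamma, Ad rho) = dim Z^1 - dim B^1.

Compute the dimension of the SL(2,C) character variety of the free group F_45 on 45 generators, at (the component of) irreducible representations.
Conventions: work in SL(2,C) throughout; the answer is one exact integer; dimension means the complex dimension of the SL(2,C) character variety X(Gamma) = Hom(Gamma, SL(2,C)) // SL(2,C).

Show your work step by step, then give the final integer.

The free group F_45: 45 generators, no relators.
So Z^1 = (sl_2)^45 in full: dim Z^1 = 135.
Irreducibility makes the coboundary map sl_2 -> Z^1 injective (trivial centralizer), so dim B^1 = 3.
dim X = dim H^1 = dim Z^1 - dim B^1 = 135 - 3 = 132.

132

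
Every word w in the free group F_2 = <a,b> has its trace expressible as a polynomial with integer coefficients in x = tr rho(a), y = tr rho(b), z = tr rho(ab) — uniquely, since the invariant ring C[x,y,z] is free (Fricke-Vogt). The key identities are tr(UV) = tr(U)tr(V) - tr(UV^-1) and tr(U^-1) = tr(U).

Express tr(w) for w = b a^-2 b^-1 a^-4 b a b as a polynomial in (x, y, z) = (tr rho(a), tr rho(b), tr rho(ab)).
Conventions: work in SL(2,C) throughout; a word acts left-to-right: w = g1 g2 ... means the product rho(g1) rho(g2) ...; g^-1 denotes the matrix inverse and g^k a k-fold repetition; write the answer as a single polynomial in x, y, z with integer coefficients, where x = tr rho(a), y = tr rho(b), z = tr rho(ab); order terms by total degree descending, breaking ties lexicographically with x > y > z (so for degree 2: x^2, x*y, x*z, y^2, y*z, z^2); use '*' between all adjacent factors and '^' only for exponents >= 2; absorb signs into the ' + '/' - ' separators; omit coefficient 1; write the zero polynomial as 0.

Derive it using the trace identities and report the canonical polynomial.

next, trace(b a b) = trace(b) trace(a b) - trace(a)  (reduce the b square) = y*z - x
and trace(b a b a) = trace(a b) trace(a b) - trace(1)  (split on a) = z^2 - 2
and trace(a^-1 b a b) = trace(b a b) trace(a) - trace(b a b a)  (eliminate a^-1) = x*y*z - x^2 - z^2 + 2
next, trace(a^-2 b a b) = trace(a^-1 b a b) trace(a) - trace(a^-1 b a b a)  (eliminate a^-1) = x^2*y*z - x^3 - x*z^2 - y*z + 3*x
trace(b^2) = trace(b) trace(b) - trace(1)  (reduce the b square) = y^2 - 2
trace(a b^2 a) = trace(a) trace(b^2 a) - trace(b^2)  (reduce the a square) = x*y*z - x^2 - y^2 + 2
and trace(a^2 b a b) = trace(a) trace(b a b a) - trace(b a b)  (reduce the a square) = x*z^2 - y*z - x
next, trace(a b a) = trace(a) trace(b a) - trace(b)  (reduce the a square) = x*z - y
trace(a^2 b a) = trace(a) trace(a b a) - trace(a b)  (reduce the a square) = x^2*z - x*y - z
trace(a b a b^2 a) = trace(b) trace(a^2 b a b) - trace(a^2 b a)  (reduce the b square) = x*y*z^2 - x^2*z - y^2*z + z
next, trace(a b a b a b) = trace(a b a b) trace(a b) - trace(b a)  (split on a) = z^3 - 3*z
trace(a b a b^2 a b) = trace(b) trace(a b a b a b) - trace(a b a b a)  (reduce the b square) = y*z^3 - x*z^2 - 2*y*z + x
trace(b a b^2 a b^-1 a) = trace(a b a b^2 a) trace(b) - trace(a b a b^2 a b)  (eliminate b^-1) = x*y^2*z^2 - x^2*y*z - y^3*z - y*z^3 + x*z^2 + 3*y*z - x
and trace(b a b^2 a b^-1 a^-1) = trace(b a b^2 a b^-1) trace(a) - trace(b a b^2 a b^-1 a)  (eliminate a^-1) = -x*y^2*z^2 + 2*x^2*y*z + y^3*z + y*z^3 - x^3 - x*y^2 - x*z^2 - 3*y*z + 3*x
trace(b^-1 a^-2 b a b^2 a) = trace(b a b^2 a b^-1 a^-1) trace(a) - trace(b a b^2 a b^-1)  (eliminate a^-1) = -x^2*y^2*z^2 + 2*x^3*y*z + x*y^3*z + x*y*z^3 - x^4 - x^2*y^2 - x^2*z^2 - 4*x*y*z + 4*x^2 + y^2 - 2
next, trace(a^-1 b a b^2 a^-1 b^-1 a^-1) = trace(b^-1 a^-2 b a b^2) trace(a) - trace(b^-1 a^-2 b a b^2 a)  (eliminate a^-1) = x^2*y^2*z^2 - x^3*y*z - x*y^3*z - x*y*z^3 + x^2*y^2 + 3*x*y*z - x^2 - y^2 + 2
trace(a^-1 b a b^2 a^-1 b^-1) = trace(b^-1 a^-1 b a b^2) trace(a) - trace(b^-1 a^-1 b a b^2 a)  (eliminate a^-1) = x*y^2*z^2 - x^2*y*z - y^3*z - y*z^3 + x*y^2 + 3*y*z - x
trace(a^-1 b^-1 a^-3 b a b^2) = trace(a^-1 b a b^2 a^-1 b^-1 a^-1) trace(a) - trace(a^-1 b a b^2 a^-1 b^-1)  (eliminate a^-1) = x^3*y^2*z^2 - x^4*y*z - x^2*y^3*z - x^2*y*z^3 + x^3*y^2 - x*y^2*z^2 + 4*x^2*y*z + y^3*z + y*z^3 - x^3 - 2*x*y^2 - 3*y*z + 3*x
and trace(a^-3 b a b) = trace(b a b a^-2) trace(a) - trace(b a b a^-1)  (eliminate a^-1) = x^3*y*z - x^4 - x^2*z^2 - 2*x*y*z + 4*x^2 + z^2 - 2
trace(a^-3 b a b^2 a^-2 b^-1) = trace(a^-1 b^-1 a^-3 b a b^2) trace(a) - trace(a^-1 b^-1 a^-3 b a b^2 a)  (eliminate a^-1) = x^4*y^2*z^2 - x^5*y*z - x^3*y^3*z - x^3*y*z^3 + x^4*y^2 - x^2*y^2*z^2 + 3*x^3*y*z + x*y^3*z + x*y*z^3 - 2*x^2*y^2 + x^2*z^2 - x*y*z - x^2 - z^2 + 2
next, trace(a^-2 b a b^2 a^-2 b^-1) = trace(a^-1 b^-1 a^-2 b a b^2) trace(a) - trace(a^-1 b^-1 a^-2 b a b^2 a)  (eliminate a^-1) = x^3*y^2*z^2 - x^4*y*z - x^2*y^3*z - x^2*y*z^3 + x^3*y^2 + 2*x^2*y*z - x*y^2 + x*z^2 + y*z - x
trace(b a^-2 b^-1 a^-4 b a b) = trace(a^-3 b a b^2 a^-2 b^-1) trace(a) - trace(a^-3 b a b^2 a^-2 b^-1 a)  (eliminate a^-1) = x^5*y^2*z^2 - x^6*y*z - x^4*y^3*z - x^4*y*z^3 + x^5*y^2 - 2*x^3*y^2*z^2 + 4*x^4*y*z + 2*x^2*y^3*z + 2*x^2*y*z^3 - 3*x^3*y^2 + x^3*z^2 - 3*x^2*y*z - x^3 + x*y^2 - 2*x*z^2 - y*z + 3*x

x^5*y^2*z^2 - x^6*y*z - x^4*y^3*z - x^4*y*z^3 + x^5*y^2 - 2*x^3*y^2*z^2 + 4*x^4*y*z + 2*x^2*y^3*z + 2*x^2*y*z^3 - 3*x^3*y^2 + x^3*z^2 - 3*x^2*y*z - x^3 + x*y^2 - 2*x*z^2 - y*z + 3*x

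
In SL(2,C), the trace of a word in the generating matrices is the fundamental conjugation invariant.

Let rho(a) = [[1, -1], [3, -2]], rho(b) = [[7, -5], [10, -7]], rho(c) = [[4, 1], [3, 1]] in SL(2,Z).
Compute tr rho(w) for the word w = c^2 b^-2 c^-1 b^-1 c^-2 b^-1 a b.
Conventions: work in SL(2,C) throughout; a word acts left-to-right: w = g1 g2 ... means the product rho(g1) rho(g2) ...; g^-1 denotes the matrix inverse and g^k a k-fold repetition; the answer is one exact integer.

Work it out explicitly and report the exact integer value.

rho(c) = [[4, 1], [3, 1]]
... * rho(c) = [[4, 1], [3, 1]]  ->  [[19, 5], [15, 4]]
... * rho(b^-1) = [[-7, 5], [-10, 7]]  ->  [[-183, 130], [-145, 103]]
... * rho(b^-1) = [[-7, 5], [-10, 7]]  ->  [[-19, -5], [-15, -4]]
... * rho(c^-1) = [[1, -1], [-3, 4]]  ->  [[-4, -1], [-3, -1]]
... * rho(b^-1) = [[-7, 5], [-10, 7]]  ->  [[38, -27], [31, -22]]
... * rho(c^-1) = [[1, -1], [-3, 4]]  ->  [[119, -146], [97, -119]]
... * rho(c^-1) = [[1, -1], [-3, 4]]  ->  [[557, -703], [454, -573]]
... * rho(b^-1) = [[-7, 5], [-10, 7]]  ->  [[3131, -2136], [2552, -1741]]
... * rho(a) = [[1, -1], [3, -2]]  ->  [[-3277, 1141], [-2671, 930]]
... * rho(b) = [[7, -5], [10, -7]]  ->  [[-11529, 8398], [-9397, 6845]]
tr = -11529 + 6845 = -4684

-4684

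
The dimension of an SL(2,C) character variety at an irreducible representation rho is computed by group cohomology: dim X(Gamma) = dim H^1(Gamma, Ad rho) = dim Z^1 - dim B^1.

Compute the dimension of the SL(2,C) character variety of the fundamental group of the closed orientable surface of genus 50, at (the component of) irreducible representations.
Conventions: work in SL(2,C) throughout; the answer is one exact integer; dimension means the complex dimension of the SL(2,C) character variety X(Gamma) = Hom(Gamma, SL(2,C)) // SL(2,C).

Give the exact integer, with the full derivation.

294

pi_1 of the closed genus-50 surface has 100 generators bound by the single product-of-commutators relator.
Unconstrained cocycle data is one sl_2 vector per generator (300 dimensions), cut by the relator condition d_2(z) = 0.
d_2 is surjective at irreducible rho (its cokernel H^2 is dual to H^0 = 0), so dim Z^1 = 300 - 3 = 297.
Coboundaries contribute dim B^1 = 3 (injective at irreducible rho).
Hence dim X = 297 - 3 = 294.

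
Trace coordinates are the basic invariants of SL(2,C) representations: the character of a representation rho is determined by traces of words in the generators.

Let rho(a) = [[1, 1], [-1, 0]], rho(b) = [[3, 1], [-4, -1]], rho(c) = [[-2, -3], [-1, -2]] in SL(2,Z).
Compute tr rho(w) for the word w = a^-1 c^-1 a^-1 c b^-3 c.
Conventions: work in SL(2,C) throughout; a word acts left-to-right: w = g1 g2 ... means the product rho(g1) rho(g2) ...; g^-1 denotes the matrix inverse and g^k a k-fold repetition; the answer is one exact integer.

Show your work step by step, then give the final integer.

rho(a^-1) = [[0, -1], [1, 1]]
... * rho(c^-1) = [[-2, 3], [1, -2]]  ->  [[-1, 2], [-1, 1]]
... * rho(a^-1) = [[0, -1], [1, 1]]  ->  [[2, 3], [1, 2]]
... * rho(c) = [[-2, -3], [-1, -2]]  ->  [[-7, -12], [-4, -7]]
... * rho(b^-1) = [[-1, -1], [4, 3]]  ->  [[-41, -29], [-24, -17]]
... * rho(b^-1) = [[-1, -1], [4, 3]]  ->  [[-75, -46], [-44, -27]]
... * rho(b^-1) = [[-1, -1], [4, 3]]  ->  [[-109, -63], [-64, -37]]
... * rho(c) = [[-2, -3], [-1, -2]]  ->  [[281, 453], [165, 266]]
tr = 281 + 266 = 547

547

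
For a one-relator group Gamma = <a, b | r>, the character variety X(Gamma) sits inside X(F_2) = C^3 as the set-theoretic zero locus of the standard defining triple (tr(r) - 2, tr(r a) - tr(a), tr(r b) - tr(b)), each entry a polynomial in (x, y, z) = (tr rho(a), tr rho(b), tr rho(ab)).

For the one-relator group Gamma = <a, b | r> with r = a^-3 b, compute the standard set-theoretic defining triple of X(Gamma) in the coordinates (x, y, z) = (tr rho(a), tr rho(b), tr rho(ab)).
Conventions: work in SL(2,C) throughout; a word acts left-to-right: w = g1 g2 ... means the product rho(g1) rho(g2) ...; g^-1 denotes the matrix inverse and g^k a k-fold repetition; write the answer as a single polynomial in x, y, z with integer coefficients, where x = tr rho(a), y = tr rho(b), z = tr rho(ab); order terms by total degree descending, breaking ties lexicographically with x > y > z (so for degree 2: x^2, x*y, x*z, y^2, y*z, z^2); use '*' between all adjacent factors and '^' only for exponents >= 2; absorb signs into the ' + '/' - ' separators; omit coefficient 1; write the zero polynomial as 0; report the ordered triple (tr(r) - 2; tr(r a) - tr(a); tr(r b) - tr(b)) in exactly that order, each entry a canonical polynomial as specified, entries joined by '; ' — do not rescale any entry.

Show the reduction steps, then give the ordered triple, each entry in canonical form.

x^3*y - x^2*z - 2*x*y + z - 2; x^2*y - x*z - x - y; x^3*y^2 - x^2*y*z - x^3 - 2*x*y^2 + y*z + 3*x - y

use: trace(b a^-1) = trace(b) trace(a) - trace(b a) = x*y - z
apply: trace(a^-2 b) = trace(b a^-1) trace(a) - trace(b) = x^2*y - x*z - y
trace(a^-3 b) = trace(a^-2 b) trace(a) - trace(a^-2 b a) = x^3*y - x^2*z - 2*x*y + z
apply: trace(b^2) = trace(b) trace(b) - trace(1)   [square of b] = y^2 - 2
use: trace(b^2 a) = trace(b) trace(a b) - trace(a)   [square of b] = y*z - x
trace(b^2 a^-1) = trace(b^2) trace(a) - trace(b^2 a)   [inverse elimination on a] = x*y^2 - y*z - x
use: trace(b^2 a^-2) = trace(b^2 a^-1) trace(a) - trace(b^2)   [inverse elimination on a] = x^2*y^2 - x*y*z - x^2 - y^2 + 2
trace(a^-3 b^2) = trace(b^2 a^-2) trace(a) - trace(b^2 a^-1)   [inverse elimination on a] = x^3*y^2 - x^2*y*z - x^3 - 2*x*y^2 + y*z + 3*x
assemble the triple (trace(r) - 2; trace(r a) - x; trace(r b) - y)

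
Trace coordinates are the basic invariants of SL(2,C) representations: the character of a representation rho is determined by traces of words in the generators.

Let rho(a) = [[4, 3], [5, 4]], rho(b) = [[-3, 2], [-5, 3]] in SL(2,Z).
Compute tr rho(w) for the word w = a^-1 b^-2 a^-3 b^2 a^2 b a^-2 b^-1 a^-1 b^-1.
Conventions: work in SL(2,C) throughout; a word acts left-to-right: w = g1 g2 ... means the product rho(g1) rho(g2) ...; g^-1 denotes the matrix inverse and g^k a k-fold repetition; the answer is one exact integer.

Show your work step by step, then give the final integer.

7675

rho(a^-1) = [[4, -3], [-5, 4]]
... * rho(b^-1) = [[3, -2], [5, -3]]  ->  [[-3, 1], [5, -2]]
... * rho(b^-1) = [[3, -2], [5, -3]]  ->  [[-4, 3], [5, -4]]
... * rho(a^-1) = [[4, -3], [-5, 4]]  ->  [[-31, 24], [40, -31]]
... * rho(a^-1) = [[4, -3], [-5, 4]]  ->  [[-244, 189], [315, -244]]
... * rho(a^-1) = [[4, -3], [-5, 4]]  ->  [[-1921, 1488], [2480, -1921]]
... * rho(b) = [[-3, 2], [-5, 3]]  ->  [[-1677, 622], [2165, -803]]
... * rho(b) = [[-3, 2], [-5, 3]]  ->  [[1921, -1488], [-2480, 1921]]
... * rho(a) = [[4, 3], [5, 4]]  ->  [[244, -189], [-315, 244]]
... * rho(a) = [[4, 3], [5, 4]]  ->  [[31, -24], [-40, 31]]
... * rho(b) = [[-3, 2], [-5, 3]]  ->  [[27, -10], [-35, 13]]
... * rho(a^-1) = [[4, -3], [-5, 4]]  ->  [[158, -121], [-205, 157]]
... * rho(a^-1) = [[4, -3], [-5, 4]]  ->  [[1237, -958], [-1605, 1243]]
... * rho(b^-1) = [[3, -2], [5, -3]]  ->  [[-1079, 400], [1400, -519]]
... * rho(a^-1) = [[4, -3], [-5, 4]]  ->  [[-6316, 4837], [8195, -6276]]
... * rho(b^-1) = [[3, -2], [5, -3]]  ->  [[5237, -1879], [-6795, 2438]]
tr = 5237 + 2438 = 7675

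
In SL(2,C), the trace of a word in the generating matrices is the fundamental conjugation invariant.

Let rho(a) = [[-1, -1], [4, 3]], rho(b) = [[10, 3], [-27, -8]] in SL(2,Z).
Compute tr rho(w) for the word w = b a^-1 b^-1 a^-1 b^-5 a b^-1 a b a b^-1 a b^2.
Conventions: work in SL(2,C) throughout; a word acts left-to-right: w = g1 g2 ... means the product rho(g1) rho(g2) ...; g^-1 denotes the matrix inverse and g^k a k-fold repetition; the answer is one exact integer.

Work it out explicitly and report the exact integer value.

rho(b) = [[10, 3], [-27, -8]]
... * rho(a^-1) = [[3, 1], [-4, -1]]  ->  [[18, 7], [-49, -19]]
... * rho(b^-1) = [[-8, -3], [27, 10]]  ->  [[45, 16], [-121, -43]]
... * rho(a^-1) = [[3, 1], [-4, -1]]  ->  [[71, 29], [-191, -78]]
... * rho(b^-1) = [[-8, -3], [27, 10]]  ->  [[215, 77], [-578, -207]]
... * rho(b^-1) = [[-8, -3], [27, 10]]  ->  [[359, 125], [-965, -336]]
... * rho(b^-1) = [[-8, -3], [27, 10]]  ->  [[503, 173], [-1352, -465]]
... * rho(b^-1) = [[-8, -3], [27, 10]]  ->  [[647, 221], [-1739, -594]]
... * rho(b^-1) = [[-8, -3], [27, 10]]  ->  [[791, 269], [-2126, -723]]
... * rho(a) = [[-1, -1], [4, 3]]  ->  [[285, 16], [-766, -43]]
... * rho(b^-1) = [[-8, -3], [27, 10]]  ->  [[-1848, -695], [4967, 1868]]
... * rho(a) = [[-1, -1], [4, 3]]  ->  [[-932, -237], [2505, 637]]
... * rho(b) = [[10, 3], [-27, -8]]  ->  [[-2921, -900], [7851, 2419]]
... * rho(a) = [[-1, -1], [4, 3]]  ->  [[-679, 221], [1825, -594]]
... * rho(b^-1) = [[-8, -3], [27, 10]]  ->  [[11399, 4247], [-30638, -11415]]
... * rho(a) = [[-1, -1], [4, 3]]  ->  [[5589, 1342], [-15022, -3607]]
... * rho(b) = [[10, 3], [-27, -8]]  ->  [[19656, 6031], [-52831, -16210]]
... * rho(b) = [[10, 3], [-27, -8]]  ->  [[33723, 10720], [-90640, -28813]]
tr = 33723 + -28813 = 4910

4910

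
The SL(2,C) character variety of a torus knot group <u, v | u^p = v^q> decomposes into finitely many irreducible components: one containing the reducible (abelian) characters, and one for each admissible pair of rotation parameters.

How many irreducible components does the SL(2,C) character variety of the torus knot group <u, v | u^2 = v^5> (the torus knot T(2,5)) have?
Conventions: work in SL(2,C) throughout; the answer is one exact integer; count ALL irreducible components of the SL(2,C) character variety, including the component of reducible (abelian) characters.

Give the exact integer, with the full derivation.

Gamma = < u, v | u^2 = v^5 > (torus knot T(2,5)); the central element u^2 = v^5 acts as +I or -I in any irreducible SL(2,C) representation.
So on each irreducible component the traces are pinned: tr(u) = 2*cos(pi*alpha/2) with 1 <= alpha <= 1, tr(v) = 2*cos(pi*beta/5) with 1 <= beta <= 4.
Consistency of u^2 = (-1)^alpha I with v^5 = (-1)^beta I forces alpha = beta (mod 2).
Counting: 1 odd alphas x 2 odd betas + 0 even alphas x 2 even betas = 2 + 0 = 2.
components with irreducible characters: 2; plus the single component of reducible (abelian) characters: total 3.

3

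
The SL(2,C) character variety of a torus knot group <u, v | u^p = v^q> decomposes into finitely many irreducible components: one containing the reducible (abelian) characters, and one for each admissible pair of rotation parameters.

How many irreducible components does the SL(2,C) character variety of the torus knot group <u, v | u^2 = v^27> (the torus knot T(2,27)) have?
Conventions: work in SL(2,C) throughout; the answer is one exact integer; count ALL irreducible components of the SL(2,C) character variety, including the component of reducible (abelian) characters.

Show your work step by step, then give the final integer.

14

Gamma = < u, v | u^2 = v^27 > (torus knot T(2,27)); the central element u^2 = v^27 acts as +I or -I in any irreducible SL(2,C) representation.
On an irreducible component, tr(u) is locked at 2*cos(pi*alpha/2) for some alpha in 1..1, and tr(v) at 2*cos(pi*beta/27) for some beta in 1..26.
The two central values (-1)^alpha I and (-1)^beta I must be the same matrix, so alpha and beta share a parity.
Counting: 1 odd alphas x 13 odd betas + 0 even alphas x 13 even betas = 13 + 0 = 13.
Total: 13 irreducible-character components + 1 reducible (abelian) component = 14.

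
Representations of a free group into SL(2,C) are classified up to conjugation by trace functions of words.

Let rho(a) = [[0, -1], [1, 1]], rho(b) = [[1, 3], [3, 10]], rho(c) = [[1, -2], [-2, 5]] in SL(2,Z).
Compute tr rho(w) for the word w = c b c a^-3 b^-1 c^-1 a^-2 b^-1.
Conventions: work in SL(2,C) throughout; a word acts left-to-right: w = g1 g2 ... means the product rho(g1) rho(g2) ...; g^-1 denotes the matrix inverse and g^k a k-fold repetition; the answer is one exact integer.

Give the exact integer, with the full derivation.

rho(c) = [[1, -2], [-2, 5]]
... * rho(b) = [[1, 3], [3, 10]]  ->  [[-5, -17], [13, 44]]
... * rho(c) = [[1, -2], [-2, 5]]  ->  [[29, -75], [-75, 194]]
... * rho(a^-1) = [[1, 1], [-1, 0]]  ->  [[104, 29], [-269, -75]]
... * rho(a^-1) = [[1, 1], [-1, 0]]  ->  [[75, 104], [-194, -269]]
... * rho(a^-1) = [[1, 1], [-1, 0]]  ->  [[-29, 75], [75, -194]]
... * rho(b^-1) = [[10, -3], [-3, 1]]  ->  [[-515, 162], [1332, -419]]
... * rho(c^-1) = [[5, 2], [2, 1]]  ->  [[-2251, -868], [5822, 2245]]
... * rho(a^-1) = [[1, 1], [-1, 0]]  ->  [[-1383, -2251], [3577, 5822]]
... * rho(a^-1) = [[1, 1], [-1, 0]]  ->  [[868, -1383], [-2245, 3577]]
... * rho(b^-1) = [[10, -3], [-3, 1]]  ->  [[12829, -3987], [-33181, 10312]]
tr = 12829 + 10312 = 23141

23141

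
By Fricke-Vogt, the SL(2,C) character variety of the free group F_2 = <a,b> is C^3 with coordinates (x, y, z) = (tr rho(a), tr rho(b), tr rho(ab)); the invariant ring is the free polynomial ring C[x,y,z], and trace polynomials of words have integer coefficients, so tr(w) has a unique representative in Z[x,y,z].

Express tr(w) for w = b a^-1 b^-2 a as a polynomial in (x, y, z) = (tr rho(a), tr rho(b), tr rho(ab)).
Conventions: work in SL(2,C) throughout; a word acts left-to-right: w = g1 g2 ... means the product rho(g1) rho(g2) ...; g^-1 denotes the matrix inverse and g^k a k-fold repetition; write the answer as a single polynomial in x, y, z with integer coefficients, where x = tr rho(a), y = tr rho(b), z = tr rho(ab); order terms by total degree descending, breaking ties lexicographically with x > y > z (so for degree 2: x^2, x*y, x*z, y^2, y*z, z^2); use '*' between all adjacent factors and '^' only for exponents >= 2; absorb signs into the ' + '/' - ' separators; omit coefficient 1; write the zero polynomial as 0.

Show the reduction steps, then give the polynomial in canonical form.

-x*y^2*z + x^2*y + y^3 + y*z^2 - 3*y

next, trace(b^-1 a) = trace(a)*trace(b) - trace(a b)   [inverse elimination on b] = x*y - z
trace(a b a) = trace(a)*trace(b a) - trace(b)   [square of a] = x*z - y
next, trace(a b a b) = trace(a b)*trace(a b) - trace(1)   [split at a repeated a] = z^2 - 2
and trace(b^-1 a b a) = trace(a b a)*trace(b) - trace(a b a b)   [inverse elimination on b] = x*y*z - y^2 - z^2 + 2
and trace(b^-2 a b a) = trace(b^-1 a b a)*trace(b) - trace(b^-1 a b a b)   [inverse elimination on b] = x*y^2*z - y^3 - y*z^2 - x*z + 3*y
trace(b a^-1 b^-2 a) = trace(b^-2 a b)*trace(a) - trace(b^-2 a b a)   [inverse elimination on a] = -x*y^2*z + x^2*y + y^3 + y*z^2 - 3*y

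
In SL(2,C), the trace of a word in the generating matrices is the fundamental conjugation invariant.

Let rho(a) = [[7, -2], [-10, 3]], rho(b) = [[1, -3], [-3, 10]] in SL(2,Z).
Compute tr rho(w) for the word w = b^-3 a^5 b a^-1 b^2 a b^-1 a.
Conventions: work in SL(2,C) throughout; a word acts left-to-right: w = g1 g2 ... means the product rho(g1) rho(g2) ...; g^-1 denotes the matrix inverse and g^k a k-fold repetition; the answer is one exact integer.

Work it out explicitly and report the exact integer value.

rho(b^-1) = [[10, 3], [3, 1]]
... * rho(b^-1) = [[10, 3], [3, 1]]  ->  [[109, 33], [33, 10]]
... * rho(b^-1) = [[10, 3], [3, 1]]  ->  [[1189, 360], [360, 109]]
... * rho(a) = [[7, -2], [-10, 3]]  ->  [[4723, -1298], [1430, -393]]
... * rho(a) = [[7, -2], [-10, 3]]  ->  [[46041, -13340], [13940, -4039]]
... * rho(a) = [[7, -2], [-10, 3]]  ->  [[455687, -132102], [137970, -39997]]
... * rho(a) = [[7, -2], [-10, 3]]  ->  [[4510829, -1307680], [1365760, -395931]]
... * rho(a) = [[7, -2], [-10, 3]]  ->  [[44652603, -12944698], [13519630, -3919313]]
... * rho(b) = [[1, -3], [-3, 10]]  ->  [[83486697, -263404789], [25277569, -79752020]]
... * rho(a^-1) = [[3, 2], [10, 7]]  ->  [[-2383587799, -1676860129], [-721687493, -507709002]]
... * rho(b) = [[1, -3], [-3, 10]]  ->  [[2646992588, -9617837893], [801439513, -2912027541]]
... * rho(b) = [[1, -3], [-3, 10]]  ->  [[31500506267, -104119356694], [9537522136, -31524593949]]
... * rho(a) = [[7, -2], [-10, 3]]  ->  [[1261697110809, -375359082616], [382008594442, -113648826119]]
... * rho(b^-1) = [[10, 3], [3, 1]]  ->  [[11490893860242, 3409732249811], [3479139466063, 1032376957207]]
... * rho(a) = [[7, -2], [-10, 3]]  ->  [[46338934523584, -12752590971051], [14030206690371, -3861148060505]]
tr = 46338934523584 + -3861148060505 = 42477786463079

42477786463079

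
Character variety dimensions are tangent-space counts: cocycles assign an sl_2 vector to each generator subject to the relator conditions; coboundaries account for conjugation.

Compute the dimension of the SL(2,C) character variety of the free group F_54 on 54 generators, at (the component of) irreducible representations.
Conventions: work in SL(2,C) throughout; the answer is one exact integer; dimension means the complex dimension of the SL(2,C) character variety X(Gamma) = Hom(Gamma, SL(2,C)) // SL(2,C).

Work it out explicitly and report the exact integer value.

The free group F_54: 54 generators, no relators.
Z^1(Gamma, Ad rho) = (sl_2)^54: a cocycle is a free choice of one sl_2 vector per generator, so dim Z^1 = 3*54 = 162.
Irreducibility makes the coboundary map sl_2 -> Z^1 injective (trivial centralizer), so dim B^1 = 3.
dim H^1 = 162 - 3 = 159, which is dim X.

159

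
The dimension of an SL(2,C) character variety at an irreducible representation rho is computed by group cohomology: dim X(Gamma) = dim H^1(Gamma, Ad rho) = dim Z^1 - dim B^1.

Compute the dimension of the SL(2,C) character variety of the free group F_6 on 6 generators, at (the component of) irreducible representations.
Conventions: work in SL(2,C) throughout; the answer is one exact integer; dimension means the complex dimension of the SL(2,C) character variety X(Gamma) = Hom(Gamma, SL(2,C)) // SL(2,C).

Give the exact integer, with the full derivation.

Here Gamma is free of rank 6 — no relator constrains a cocycle.
A cocycle picks one sl_2 vector per generator freely, giving dim Z^1 = 3*6 = 18.
dim B^1 = 3: the coboundary map is injective because an irreducible image has centralizer 0 in sl_2.
Therefore dim X = 18 - 3 = 15.

15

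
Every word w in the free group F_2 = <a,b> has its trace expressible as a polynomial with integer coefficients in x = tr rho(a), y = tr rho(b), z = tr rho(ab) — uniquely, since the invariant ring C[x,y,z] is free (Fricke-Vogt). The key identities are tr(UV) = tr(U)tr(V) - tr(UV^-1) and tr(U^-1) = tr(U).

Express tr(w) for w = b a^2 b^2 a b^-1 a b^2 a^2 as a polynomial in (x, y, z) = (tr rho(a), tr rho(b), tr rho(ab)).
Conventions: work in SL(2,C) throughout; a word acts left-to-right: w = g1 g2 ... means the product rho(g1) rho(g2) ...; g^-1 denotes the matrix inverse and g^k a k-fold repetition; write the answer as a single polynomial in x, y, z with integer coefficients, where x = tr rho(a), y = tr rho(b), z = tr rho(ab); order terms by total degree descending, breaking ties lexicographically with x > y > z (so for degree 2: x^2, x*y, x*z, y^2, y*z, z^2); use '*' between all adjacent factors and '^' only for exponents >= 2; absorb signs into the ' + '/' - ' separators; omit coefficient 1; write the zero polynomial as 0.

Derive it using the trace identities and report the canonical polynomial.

x^3*y^3*z^3 - 2*x^4*y^2*z^2 - 3*x^2*y^4*z^2 - x^2*y^2*z^4 + x^5*y*z + 4*x^3*y^3*z + 2*x^3*y*z^3 + 3*x*y^5*z + 2*x*y^3*z^3 - x^4*y^2 - x^4*z^2 - 2*x^2*y^4 + 2*x^2*y^2*z^2 - y^6 - y^4*z^2 - 4*x^3*y*z - 10*x*y^3*z - 2*x*y*z^3 + 6*x^2*y^2 + 2*x^2*z^2 + 6*y^4 + 3*y^2*z^2 + 3*x*y*z - 9*y^2 - z^2 + 2

tr(a b a b) = tr(b a) tr(b a) - tr(1)   [split at a repeated b] = z^2 - 2
tr(a b a b a b) = tr(a b) tr(a b a b) - tr(a^-1 b^-1)   [split at a repeated a] = z^3 - 3*z
use: tr(b a b) = tr(b) tr(a b) - tr(a)   [square of b] = y*z - x
use: tr(a b a b a) = tr(a) tr(b a b a) - tr(b a b)   [square of a] = x*z^2 - y*z - x
apply: tr(a b^2 a b a b) = tr(b) tr(a b a b a b) - tr(a b a b a)   [square of b] = y*z^3 - x*z^2 - 2*y*z + x
tr(b a^2) = tr(a) tr(b a) - tr(b)   [square of a] = x*z - y
tr(a b a^2) = tr(a) tr(b a^2) - tr(b a)   [square of a] = x^2*z - x*y - z
apply: tr(a b^2 a b a) = tr(b) tr(a b a^2 b) - tr(a b a^2)   [square of b] = x*y*z^2 - x^2*z - y^2*z + z
tr(b a b^2 a b^2 a) = tr(b) tr(a b^2 a b a b) - tr(a b^2 a b a)   [square of b] = y^2*z^3 - 2*x*y*z^2 + x^2*z - y^2*z + x*y - z
apply: tr(a b^2 a b) = tr(b) tr(a b a b) - tr(a b a)   [square of b] = y*z^2 - x*z - y
tr(a^2) = tr(a) tr(a) - tr(1)   [square of a] = x^2 - 2
tr(a b^2 a) = tr(b) tr(a^2 b) - tr(a^2)   [square of b] = x*y*z - x^2 - y^2 + 2
apply: tr(b a b^2 a b) = tr(b) tr(a b^2 a b) - tr(a b^2 a)   [square of b] = y^2*z^2 - 2*x*y*z + x^2 - 2
tr(b a b^2 a b^2) = tr(b) tr(b a b^2 a b) - tr(b a b^2 a)   [square of b] = y^3*z^2 - 2*x*y^2*z + x^2*y - y*z^2 + x*z - y
use: tr(b^2 a^2 b a b^2 a) = tr(a) tr(b a b^2 a b^2 a) - tr(b a b^2 a b^2)   [square of a] = x*y^2*z^3 - 2*x^2*y*z^2 - y^3*z^2 + x^3*z + x*y^2*z + y*z^2 - 2*x*z + y
use: tr(b a b^3 a) = tr(b) tr(a b a b^2) - tr(a b a b)   [square of b] = y^2*z^2 - x*y*z - y^2 - z^2 + 2
use: tr(b^2 a b) = tr(b) tr(b a b) - tr(b a)   [square of b] = y^2*z - x*y - z
tr(b a b^3) = tr(b) tr(b^2 a b) - tr(b^2 a)   [square of b] = y^3*z - x*y^2 - 2*y*z + x
tr(b^2 a^2 b a b) = tr(a) tr(b a b^3 a) - tr(b a b^3)   [square of a] = x*y^2*z^2 - x^2*y*z - y^3*z - x*z^2 + 2*y*z + x
apply: tr(b^2 a^2 b a) = tr(a) tr(b a b^2 a) - tr(b a b^2)   [square of a] = x*y*z^2 - x^2*z - y^2*z + z
tr(b^2 a^2 b a b^2) = tr(b) tr(b^2 a^2 b a b) - tr(b^2 a^2 b a)   [square of b] = x*y^3*z^2 - x^2*y^2*z - y^4*z - 2*x*y*z^2 + x^2*z + 3*y^2*z + x*y - z
apply: tr(b^2 a^2 b^2 a^2 b a) = tr(a) tr(b^2 a^2 b a b^2 a) - tr(b^2 a^2 b a b^2)   [square of a] = x^2*y^2*z^3 - 2*x^3*y*z^2 - 2*x*y^3*z^2 + x^4*z + 2*x^2*y^2*z + y^4*z + 3*x*y*z^2 - 3*x^2*z - 3*y^2*z + z
tr(a^2 b a^2 b) = tr(a) tr(b a^2 b a) - tr(b a^2 b)   [square of a] = x^2*z^2 - 2*x*y*z + y^2 - 2
use: tr(a^2 b a^2) = tr(a) tr(a^2 b a) - tr(a^2 b)   [square of a] = x^3*z - x^2*y - 2*x*z + y
tr(a^2 b^2 a^2 b) = tr(b) tr(a^2 b a^2 b) - tr(a^2 b a^2)   [square of b] = x^2*y*z^2 - x^3*z - 2*x*y^2*z + x^2*y + y^3 + 2*x*z - 3*y
tr(a^2 b^2 a) = tr(a) tr(b^2 a^2) - tr(b^2 a)   [square of a] = x^2*y*z - x^3 - x*y^2 - y*z + 3*x
tr(a^2 b^2 a^2) = tr(a) tr(a^2 b^2 a) - tr(a^2 b^2)   [square of a] = x^3*y*z - x^4 - x^2*y^2 - 2*x*y*z + 4*x^2 + y^2 - 2
apply: tr(a^2 b^2 a^2 b^2) = tr(b) tr(a^2 b^2 a^2 b) - tr(a^2 b^2 a^2)   [square of b] = x^2*y^2*z^2 - 2*x^3*y*z - 2*x*y^3*z + x^4 + 2*x^2*y^2 + y^4 + 4*x*y*z - 4*x^2 - 4*y^2 + 2
tr(b^2 a^2 b^2 a^2 b) = tr(b) tr(a^2 b^2 a^2 b^2) - tr(a^2 b^2 a^2 b)   [square of b] = x^2*y^3*z^2 - 2*x^3*y^2*z - 2*x*y^4*z + x^4*y + 2*x^2*y^3 - x^2*y*z^2 + y^5 + x^3*z + 6*x*y^2*z - 5*x^2*y - 5*y^3 - 2*x*z + 5*y
apply: tr(a b^2 a^2 b a^2 b^2 a) = tr(a) tr(b^2 a^2 b^2 a^2 b a) - tr(b^2 a^2 b^2 a^2 b)   [square of a] = x^3*y^2*z^3 - 2*x^4*y*z^2 - 3*x^2*y^3*z^2 + x^5*z + 4*x^3*y^2*z + 3*x*y^4*z - x^4*y - 2*x^2*y^3 + 4*x^2*y*z^2 - y^5 - 4*x^3*z - 9*x*y^2*z + 5*x^2*y + 5*y^3 + 3*x*z - 5*y
use: tr(a b a b a b a b) = tr(b a) tr(b a b a b a) - tr(b^-1 a^-1 b^-1 a^-1)   [split at a repeated b] = z^4 - 4*z^2 + 2
use: tr(a b a b a b a) = tr(a) tr(b a b a b a) - tr(b a b a b)   [square of a] = x*z^3 - y*z^2 - 2*x*z + y
tr(a b a b^2 a b a b) = tr(b) tr(a b a b a b a b) - tr(a b a b a b a)   [square of b] = y*z^4 - x*z^3 - 3*y*z^2 + 2*x*z + y
apply: tr(a b a b^2 a b a) = tr(a) tr(b a b^2 a b a) - tr(b a b^2 a b)   [square of a] = x*y*z^3 - x^2*z^2 - y^2*z^2 + 2
tr(b^2 a b a b^2 a b a) = tr(b) tr(a b a b^2 a b a b) - tr(a b a b^2 a b a)   [square of b] = y^2*z^4 - 2*x*y*z^3 + x^2*z^2 - 2*y^2*z^2 + 2*x*y*z + y^2 - 2
tr(b^2 a b a b^2 a b) = tr(b) tr(a b a b^2 a b^2) - tr(a b a b^2 a b)   [square of b] = y^3*z^3 - 2*x*y^2*z^2 + x^2*y*z - y^3*z - y*z^3 + x*y^2 + x*z^2 + y*z - x
tr(b a^2 b^2 a b a b^2 a) = tr(a) tr(b^2 a b a b^2 a b a) - tr(b^2 a b a b^2 a b)   [square of a] = x*y^2*z^4 - 2*x^2*y*z^3 - y^3*z^3 + x^3*z^2 + x^2*y*z + y^3*z + y*z^3 - x*z^2 - y*z - x
apply: tr(a^2 b a b a) = tr(a) tr(a b a b a) - tr(a b a b)   [square of a] = x^2*z^2 - x*y*z - x^2 - z^2 + 2
tr(a b a b^2 a^2 b) = tr(b) tr(a^2 b a b a b) - tr(a^2 b a b a)   [square of b] = x*y*z^3 - x^2*z^2 - y^2*z^2 - x*y*z + x^2 + y^2 + z^2 - 2
tr(a b a b^2 a^2) = tr(a) tr(b a b^2 a^2) - tr(b a b^2 a)   [square of a] = x^2*y*z^2 - x^3*z - x*y^2*z - y*z^2 + 2*x*z + y
tr(a^2 b^2 a b a b^2) = tr(b) tr(a b a b^2 a^2 b) - tr(a b a b^2 a^2)   [square of b] = x*y^2*z^3 - 2*x^2*y*z^2 - y^3*z^2 + x^3*z + x^2*y + y^3 + 2*y*z^2 - 2*x*z - 3*y
tr(a^2 b^2 a b a b) = tr(a) tr(b^2 a b a b a) - tr(b^2 a b a b)   [square of a] = x*y*z^3 - x^2*z^2 - y^2*z^2 - x*y*z + x^2 + y^2 + z^2 - 2
tr(b a^2 b^2 a b a b^2) = tr(b) tr(a^2 b^2 a b a b^2) - tr(a^2 b^2 a b a b)   [square of b] = x*y^3*z^3 - 2*x^2*y^2*z^2 - y^4*z^2 + x^3*y*z - x*y*z^3 + x^2*y^2 + x^2*z^2 + y^4 + 3*y^2*z^2 - x*y*z - x^2 - 4*y^2 - z^2 + 2
tr(a b^2 a^2 b a^2 b^2 a b) = tr(a) tr(b a^2 b^2 a b a b^2 a) - tr(b a^2 b^2 a b a b^2)   [square of a] = x^2*y^2*z^4 - 2*x^3*y*z^3 - 2*x*y^3*z^3 + x^4*z^2 + 2*x^2*y^2*z^2 + y^4*z^2 + x*y^3*z + 2*x*y*z^3 - x^2*y^2 - 2*x^2*z^2 - y^4 - 3*y^2*z^2 + 4*y^2 + z^2 - 2
use: tr(b a^2 b^2 a b^-1 a b^2 a^2) = tr(a b^2 a^2 b a^2 b^2 a) tr(b) - tr(a b^2 a^2 b a^2 b^2 a b)   [inverse elimination on b] = x^3*y^3*z^3 - 2*x^4*y^2*z^2 - 3*x^2*y^4*z^2 - x^2*y^2*z^4 + x^5*y*z + 4*x^3*y^3*z + 2*x^3*y*z^3 + 3*x*y^5*z + 2*x*y^3*z^3 - x^4*y^2 - x^4*z^2 - 2*x^2*y^4 + 2*x^2*y^2*z^2 - y^6 - y^4*z^2 - 4*x^3*y*z - 10*x*y^3*z - 2*x*y*z^3 + 6*x^2*y^2 + 2*x^2*z^2 + 6*y^4 + 3*y^2*z^2 + 3*x*y*z - 9*y^2 - z^2 + 2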